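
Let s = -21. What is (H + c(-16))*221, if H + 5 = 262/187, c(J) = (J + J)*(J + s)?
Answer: 2869555/11 ≈ 2.6087e+5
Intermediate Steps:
c(J) = 2*J*(-21 + J) (c(J) = (J + J)*(J - 21) = (2*J)*(-21 + J) = 2*J*(-21 + J))
H = -673/187 (H = -5 + 262/187 = -673/187 ≈ -3.5989)
(H + c(-16))*221 = (-673/187 + 2*(-16)*(-21 - 16))*221 = (-673/187 + 2*(-16)*(-37))*221 = (-673/187 + 1184)*221 = (220735/187)*221 = 2869555/11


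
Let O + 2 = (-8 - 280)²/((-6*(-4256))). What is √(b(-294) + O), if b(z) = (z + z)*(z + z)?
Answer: 61*√1643614/133 ≈ 588.00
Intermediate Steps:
b(z) = 4*z² (b(z) = (2*z)*(2*z) = 4*z²)
O = 166/133 (O = -2 + (-8 - 280)²/((-6*(-4256))) = -2 + (-288)²/25536 = -2 + 82944*(1/25536) = -2 + 432/133 = 166/133 ≈ 1.2481)
√(b(-294) + O) = √(4*(-294)² + 166/133) = √(4*86436 + 166/133) = √(345744 + 166/133) = √(45984118/133) = 61*√1643614/133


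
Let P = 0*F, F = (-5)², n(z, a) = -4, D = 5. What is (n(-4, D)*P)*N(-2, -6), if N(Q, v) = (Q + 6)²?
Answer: 0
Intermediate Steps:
F = 25
N(Q, v) = (6 + Q)²
P = 0 (P = 0*25 = 0)
(n(-4, D)*P)*N(-2, -6) = (-4*0)*(6 - 2)² = 0*4² = 0*16 = 0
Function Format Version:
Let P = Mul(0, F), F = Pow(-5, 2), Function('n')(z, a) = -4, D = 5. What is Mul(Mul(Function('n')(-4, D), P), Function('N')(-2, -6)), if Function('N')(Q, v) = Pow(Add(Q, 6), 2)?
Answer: 0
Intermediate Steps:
F = 25
Function('N')(Q, v) = Pow(Add(6, Q), 2)
P = 0 (P = Mul(0, 25) = 0)
Mul(Mul(Function('n')(-4, D), P), Function('N')(-2, -6)) = Mul(Mul(-4, 0), Pow(Add(6, -2), 2)) = Mul(0, Pow(4, 2)) = Mul(0, 16) = 0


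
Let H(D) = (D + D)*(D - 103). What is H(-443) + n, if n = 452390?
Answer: 936146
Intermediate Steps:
H(D) = 2*D*(-103 + D) (H(D) = (2*D)*(-103 + D) = 2*D*(-103 + D))
H(-443) + n = 2*(-443)*(-103 - 443) + 452390 = 2*(-443)*(-546) + 452390 = 483756 + 452390 = 936146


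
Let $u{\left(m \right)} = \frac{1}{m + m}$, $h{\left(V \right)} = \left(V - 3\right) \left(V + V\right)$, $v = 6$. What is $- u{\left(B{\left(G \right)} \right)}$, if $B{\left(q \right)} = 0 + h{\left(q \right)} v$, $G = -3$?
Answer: $- \frac{1}{432} \approx -0.0023148$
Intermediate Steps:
$h{\left(V \right)} = 2 V \left(-3 + V\right)$ ($h{\left(V \right)} = \left(-3 + V\right) 2 V = 2 V \left(-3 + V\right)$)
$B{\left(q \right)} = 12 q \left(-3 + q\right)$ ($B{\left(q \right)} = 0 + 2 q \left(-3 + q\right) 6 = 0 + 12 q \left(-3 + q\right) = 12 q \left(-3 + q\right)$)
$u{\left(m \right)} = \frac{1}{2 m}$
$- u{\left(B{\left(G \right)} \right)} = - \frac{1}{2 \cdot 12 \left(-3\right) \left(-3 - 3\right)} = - \frac{1}{2 \cdot 12 \left(-3\right) \left(-6\right)} = - \frac{1}{2 \cdot 216} = \left(-1\right) \frac{1}{432} = - \frac{1}{432}$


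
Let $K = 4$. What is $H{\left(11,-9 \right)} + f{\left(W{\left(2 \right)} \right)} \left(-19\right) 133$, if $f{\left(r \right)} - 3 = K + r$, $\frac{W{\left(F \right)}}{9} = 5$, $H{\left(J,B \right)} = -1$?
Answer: $-131405$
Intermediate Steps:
$W{\left(F \right)} = 45$ ($W{\left(F \right)} = 9 \cdot 5 = 45$)
$f{\left(r \right)} = 7 + r$ ($f{\left(r \right)} = 3 + \left(4 + r\right) = 7 + r$)
$H{\left(11,-9 \right)} + f{\left(W{\left(2 \right)} \right)} \left(-19\right) 133 = -1 + \left(7 + 45\right) \left(-19\right) 133 = -1 + 52 \left(-19\right) 133 = -1 - 131404 = -131405$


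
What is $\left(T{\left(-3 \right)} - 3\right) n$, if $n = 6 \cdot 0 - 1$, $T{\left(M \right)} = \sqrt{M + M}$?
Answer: $3 - i \sqrt{6} \approx 3.0 - 2.4495 i$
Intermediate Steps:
$T{\left(M \right)} = \sqrt{2} \sqrt{M}$ ($T{\left(M \right)} = \sqrt{2 M} = \sqrt{2} \sqrt{M}$)
$n = -1$ ($n = 0 - 1 = -1$)
$\left(T{\left(-3 \right)} - 3\right) n = \left(\sqrt{2} \sqrt{-3} - 3\right) \left(-1\right) = \left(\sqrt{2} i \sqrt{3} - 3\right) \left(-1\right) = \left(i \sqrt{6} - 3\right) \left(-1\right) = \left(-3 + i \sqrt{6}\right) \left(-1\right) = 3 - i \sqrt{6}$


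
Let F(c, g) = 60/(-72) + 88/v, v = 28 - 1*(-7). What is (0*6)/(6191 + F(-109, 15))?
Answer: 0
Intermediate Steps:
v = 35 (v = 28 + 7 = 35)
F(c, g) = 353/210 (F(c, g) = 60/(-72) + 88/35 = 60*(-1/72) + 88*(1/35) = -5/6 + 88/35 = 353/210)
(0*6)/(6191 + F(-109, 15)) = (0*6)/(6191 + 353/210) = 0/(1300463/210) = (210/1300463)*0 = 0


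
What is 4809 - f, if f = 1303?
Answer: 3506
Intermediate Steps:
4809 - f = 4809 - 1*1303 = 4809 - 1303 = 3506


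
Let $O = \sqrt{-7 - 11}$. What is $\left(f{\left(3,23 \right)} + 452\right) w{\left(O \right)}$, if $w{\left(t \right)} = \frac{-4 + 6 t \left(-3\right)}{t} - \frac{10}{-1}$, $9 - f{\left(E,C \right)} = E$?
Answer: $-3664 + \frac{916 i \sqrt{2}}{3} \approx -3664.0 + 431.81 i$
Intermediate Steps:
$f{\left(E,C \right)} = 9 - E$
$O = 3 i \sqrt{2}$ ($O = \sqrt{-18} = 3 i \sqrt{2} \approx 4.2426 i$)
$w{\left(t \right)} = 10 + \frac{-4 - 18 t}{t}$ ($w{\left(t \right)} = \frac{-4 - 18 t}{t} - -10 = \frac{-4 - 18 t}{t} + 10 = 10 + \frac{-4 - 18 t}{t}$)
$\left(f{\left(3,23 \right)} + 452\right) w{\left(O \right)} = \left(\left(9 - 3\right) + 452\right) \left(-8 - \frac{4}{3 i \sqrt{2}}\right) = \left(\left(9 - 3\right) + 452\right) \left(-8 - 4 \left(- \frac{i \sqrt{2}}{6}\right)\right) = \left(6 + 452\right) \left(-8 + \frac{2 i \sqrt{2}}{3}\right) = 458 \left(-8 + \frac{2 i \sqrt{2}}{3}\right) = -3664 + \frac{916 i \sqrt{2}}{3}$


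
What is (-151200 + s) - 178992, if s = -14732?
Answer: -344924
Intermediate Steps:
(-151200 + s) - 178992 = (-151200 - 14732) - 178992 = -165932 - 178992 = -344924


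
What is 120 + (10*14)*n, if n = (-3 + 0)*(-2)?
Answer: 960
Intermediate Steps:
n = 6 (n = -3*(-2) = 6)
120 + (10*14)*n = 120 + (10*14)*6 = 120 + 140*6 = 120 + 840 = 960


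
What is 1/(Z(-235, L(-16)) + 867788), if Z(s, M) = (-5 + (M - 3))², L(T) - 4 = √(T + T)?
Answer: I/(4*(8*√2 + 216943*I)) ≈ 1.1524e-6 + 6.0097e-11*I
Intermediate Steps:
L(T) = 4 + √2*√T (L(T) = 4 + √(T + T) = 4 + √(2*T) = 4 + √2*√T)
Z(s, M) = (-8 + M)² (Z(s, M) = (-5 + (-3 + M))² = (-8 + M)²)
1/(Z(-235, L(-16)) + 867788) = 1/((-8 + (4 + √2*√(-16)))² + 867788) = 1/((-8 + (4 + √2*(4*I)))² + 867788) = 1/((-8 + (4 + 4*I*√2))² + 867788) = 1/((-4 + 4*I*√2)² + 867788) = 1/(867788 + (-4 + 4*I*√2)²)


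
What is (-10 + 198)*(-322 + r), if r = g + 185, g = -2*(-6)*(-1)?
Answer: -28012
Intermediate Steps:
g = -12 (g = 12*(-1) = -12)
r = 173 (r = -12 + 185 = 173)
(-10 + 198)*(-322 + r) = (-10 + 198)*(-322 + 173) = 188*(-149) = -28012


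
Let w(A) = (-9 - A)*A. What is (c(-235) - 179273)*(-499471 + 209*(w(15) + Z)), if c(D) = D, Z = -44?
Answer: 104815977756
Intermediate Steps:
w(A) = A*(-9 - A)
(c(-235) - 179273)*(-499471 + 209*(w(15) + Z)) = (-235 - 179273)*(-499471 + 209*(-1*15*(9 + 15) - 44)) = -179508*(-499471 + 209*(-1*15*24 - 44)) = -179508*(-499471 + 209*(-360 - 44)) = -179508*(-499471 + 209*(-404)) = -179508*(-499471 - 84436) = -179508*(-583907) = 104815977756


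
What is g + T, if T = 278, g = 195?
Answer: 473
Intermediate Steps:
g + T = 195 + 278 = 473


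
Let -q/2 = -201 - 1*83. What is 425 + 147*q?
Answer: 83921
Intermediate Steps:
q = 568 (q = -2*(-201 - 1*83) = -2*(-201 - 83) = -2*(-284) = 568)
425 + 147*q = 425 + 147*568 = 425 + 83496 = 83921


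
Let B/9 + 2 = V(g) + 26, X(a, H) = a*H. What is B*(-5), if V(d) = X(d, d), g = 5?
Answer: -2205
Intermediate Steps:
X(a, H) = H*a
V(d) = d² (V(d) = d*d = d²)
B = 441 (B = -18 + 9*(5² + 26) = -18 + 9*(25 + 26) = -18 + 9*51 = -18 + 459 = 441)
B*(-5) = 441*(-5) = -2205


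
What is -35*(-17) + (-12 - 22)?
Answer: 561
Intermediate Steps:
-35*(-17) + (-12 - 22) = 595 - 34 = 561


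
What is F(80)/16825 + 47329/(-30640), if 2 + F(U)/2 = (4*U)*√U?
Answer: -159286597/103103600 + 512*√5/3365 ≈ -1.2047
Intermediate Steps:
F(U) = -4 + 8*U^(3/2) (F(U) = -4 + 2*((4*U)*√U) = -4 + 2*(4*U^(3/2)) = -4 + 8*U^(3/2))
F(80)/16825 + 47329/(-30640) = (-4 + 8*80^(3/2))/16825 + 47329/(-30640) = (-4 + 8*(320*√5))*(1/16825) + 47329*(-1/30640) = (-4 + 2560*√5)*(1/16825) - 47329/30640 = (-4/16825 + 512*√5/3365) - 47329/30640 = -159286597/103103600 + 512*√5/3365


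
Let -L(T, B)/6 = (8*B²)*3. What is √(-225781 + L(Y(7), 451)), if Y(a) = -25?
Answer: 5*I*√1180621 ≈ 5432.8*I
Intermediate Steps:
L(T, B) = -144*B² (L(T, B) = -6*8*B²*3 = -144*B²)
√(-225781 + L(Y(7), 451)) = √(-225781 - 144*451²) = √(-225781 - 144*203401) = √(-225781 - 29289744) = √(-29515525) = 5*I*√1180621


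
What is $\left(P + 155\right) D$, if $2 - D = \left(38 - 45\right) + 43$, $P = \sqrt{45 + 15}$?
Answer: $-5270 - 68 \sqrt{15} \approx -5533.4$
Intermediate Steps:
$P = 2 \sqrt{15}$ ($P = \sqrt{60} = 2 \sqrt{15} \approx 7.746$)
$D = -34$ ($D = 2 - \left(\left(38 - 45\right) + 43\right) = 2 - \left(-7 + 43\right) = 2 - 36 = -34$)
$\left(P + 155\right) D = \left(2 \sqrt{15} + 155\right) \left(-34\right) = \left(155 + 2 \sqrt{15}\right) \left(-34\right) = -5270 - 68 \sqrt{15}$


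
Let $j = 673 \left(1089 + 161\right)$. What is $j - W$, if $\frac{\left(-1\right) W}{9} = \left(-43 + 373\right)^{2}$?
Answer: $1821350$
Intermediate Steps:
$j = 841250$ ($j = 673 \cdot 1250 = 841250$)
$W = -980100$ ($W = - 9 \left(-43 + 373\right)^{2} = - 9 \cdot 330^{2} = \left(-9\right) 108900 = -980100$)
$j - W = 841250 - -980100 = 841250 + 980100 = 1821350$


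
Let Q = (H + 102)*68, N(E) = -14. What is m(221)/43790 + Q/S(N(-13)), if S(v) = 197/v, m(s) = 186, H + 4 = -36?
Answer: -1292312159/4313315 ≈ -299.61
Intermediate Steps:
H = -40 (H = -4 - 36 = -40)
Q = 4216 (Q = (-40 + 102)*68 = 62*68 = 4216)
m(221)/43790 + Q/S(N(-13)) = 186/43790 + 4216/((197/(-14))) = 186*(1/43790) + 4216/((197*(-1/14))) = 93/21895 + 4216/(-197/14) = 93/21895 + 4216*(-14/197) = 93/21895 - 59024/197 = -1292312159/4313315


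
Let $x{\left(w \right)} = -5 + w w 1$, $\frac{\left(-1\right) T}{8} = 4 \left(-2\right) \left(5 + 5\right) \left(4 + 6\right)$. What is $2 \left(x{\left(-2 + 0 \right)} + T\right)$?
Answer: $12798$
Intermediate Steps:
$T = 6400$ ($T = - 8 \cdot 4 \left(-2\right) \left(5 + 5\right) \left(4 + 6\right) = - 8 \left(- 8 \cdot 10 \cdot 10\right) = - 8 \left(\left(-8\right) 100\right) = \left(-8\right) \left(-800\right) = 6400$)
$x{\left(w \right)} = -5 + w^{2}$ ($x{\left(w \right)} = -5 + w w = -5 + w^{2}$)
$2 \left(x{\left(-2 + 0 \right)} + T\right) = 2 \left(\left(-5 + \left(-2 + 0\right)^{2}\right) + 6400\right) = 2 \left(\left(-5 + \left(-2\right)^{2}\right) + 6400\right) = 2 \left(\left(-5 + 4\right) + 6400\right) = 2 \left(-1 + 6400\right) = 2 \cdot 6399 = 12798$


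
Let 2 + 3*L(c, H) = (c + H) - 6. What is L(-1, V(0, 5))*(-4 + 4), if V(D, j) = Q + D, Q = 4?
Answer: 0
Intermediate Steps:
V(D, j) = 4 + D
L(c, H) = -8/3 + H/3 + c/3 (L(c, H) = -⅔ + ((c + H) - 6)/3 = -⅔ + ((H + c) - 6)/3 = -⅔ + (-6 + H + c)/3 = -⅔ + (-2 + H/3 + c/3) = -8/3 + H/3 + c/3)
L(-1, V(0, 5))*(-4 + 4) = (-8/3 + (4 + 0)/3 + (⅓)*(-1))*(-4 + 4) = (-8/3 + (⅓)*4 - ⅓)*0 = (-8/3 + 4/3 - ⅓)*0 = -5/3*0 = 0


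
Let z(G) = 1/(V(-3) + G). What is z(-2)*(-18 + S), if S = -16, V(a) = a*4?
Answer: 17/7 ≈ 2.4286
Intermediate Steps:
V(a) = 4*a
z(G) = 1/(-12 + G) (z(G) = 1/(4*(-3) + G) = 1/(-12 + G))
z(-2)*(-18 + S) = (-18 - 16)/(-12 - 2) = -34/(-14) = -1/14*(-34) = 17/7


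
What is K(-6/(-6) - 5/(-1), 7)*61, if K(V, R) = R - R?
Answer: 0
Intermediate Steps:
K(V, R) = 0
K(-6/(-6) - 5/(-1), 7)*61 = 0*61 = 0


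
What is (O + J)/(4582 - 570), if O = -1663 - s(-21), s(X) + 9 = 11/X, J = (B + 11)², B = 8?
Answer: -13571/42126 ≈ -0.32215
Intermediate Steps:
J = 361 (J = (8 + 11)² = 19² = 361)
s(X) = -9 + 11/X
O = -34723/21 (O = -1663 - (-9 + 11/(-21)) = -1663 - (-9 + 11*(-1/21)) = -1663 - (-9 - 11/21) = -1663 - 1*(-200/21) = -1663 + 200/21 = -34723/21 ≈ -1653.5)
(O + J)/(4582 - 570) = (-34723/21 + 361)/(4582 - 570) = -27142/21/4012 = -27142/21*1/4012 = -13571/42126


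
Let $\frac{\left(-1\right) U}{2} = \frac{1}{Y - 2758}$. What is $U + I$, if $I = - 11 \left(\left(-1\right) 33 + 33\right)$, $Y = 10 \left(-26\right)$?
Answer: $\frac{1}{1509} \approx 0.00066269$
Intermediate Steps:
$Y = -260$
$U = \frac{1}{1509}$ ($U = - \frac{2}{-260 - 2758} = - \frac{2}{-3018} = \left(-2\right) \left(- \frac{1}{3018}\right) = \frac{1}{1509} \approx 0.00066269$)
$I = 0$ ($I = - 11 \left(-33 + 33\right) = \left(-11\right) 0 = 0$)
$U + I = \frac{1}{1509} + 0 = \frac{1}{1509}$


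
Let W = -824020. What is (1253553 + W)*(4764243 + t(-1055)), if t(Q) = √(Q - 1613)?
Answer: 2046399588519 + 859066*I*√667 ≈ 2.0464e+12 + 2.2187e+7*I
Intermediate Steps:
t(Q) = √(-1613 + Q)
(1253553 + W)*(4764243 + t(-1055)) = (1253553 - 824020)*(4764243 + √(-1613 - 1055)) = 429533*(4764243 + √(-2668)) = 429533*(4764243 + 2*I*√667) = 2046399588519 + 859066*I*√667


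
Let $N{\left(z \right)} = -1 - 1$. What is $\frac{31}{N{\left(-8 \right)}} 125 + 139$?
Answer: $- \frac{3597}{2} \approx -1798.5$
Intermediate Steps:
$N{\left(z \right)} = -2$ ($N{\left(z \right)} = -1 - 1 = -2$)
$\frac{31}{N{\left(-8 \right)}} 125 + 139 = \frac{31}{-2} \cdot 125 + 139 = 31 \left(- \frac{1}{2}\right) 125 + 139 = \left(- \frac{31}{2}\right) 125 + 139 = - \frac{3875}{2} + 139 = - \frac{3597}{2}$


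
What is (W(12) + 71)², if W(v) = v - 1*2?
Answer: 6561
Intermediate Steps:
W(v) = -2 + v (W(v) = v - 2 = -2 + v)
(W(12) + 71)² = ((-2 + 12) + 71)² = (10 + 71)² = 81² = 6561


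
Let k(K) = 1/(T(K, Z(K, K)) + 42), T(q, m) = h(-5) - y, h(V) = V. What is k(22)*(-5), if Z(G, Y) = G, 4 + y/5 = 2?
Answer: -5/47 ≈ -0.10638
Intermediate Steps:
y = -10 (y = -20 + 5*2 = -20 + 10 = -10)
T(q, m) = 5 (T(q, m) = -5 - 1*(-10) = -5 + 10 = 5)
k(K) = 1/47 (k(K) = 1/(5 + 42) = 1/47)
k(22)*(-5) = (1/47)*(-5) = -5/47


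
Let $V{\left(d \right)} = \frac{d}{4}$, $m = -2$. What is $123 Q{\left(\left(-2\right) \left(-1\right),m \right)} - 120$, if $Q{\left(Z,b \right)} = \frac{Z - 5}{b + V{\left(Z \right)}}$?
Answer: $126$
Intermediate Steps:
$V{\left(d \right)} = \frac{d}{4}$ ($V{\left(d \right)} = d \frac{1}{4} = \frac{d}{4}$)
$Q{\left(Z,b \right)} = \frac{-5 + Z}{b + \frac{Z}{4}}$ ($Q{\left(Z,b \right)} = \frac{Z - 5}{b + \frac{Z}{4}} = \frac{-5 + Z}{b + \frac{Z}{4}}$)
$123 Q{\left(\left(-2\right) \left(-1\right),m \right)} - 120 = 123 \frac{4 \left(-5 - -2\right)}{\left(-2\right) \left(-1\right) + 4 \left(-2\right)} - 120 = 123 \frac{4 \left(-5 + 2\right)}{2 - 8} - 120 = 123 \cdot 4 \frac{1}{-6} \left(-3\right) - 120 = 123 \cdot 4 \left(- \frac{1}{6}\right) \left(-3\right) - 120 = 123 \cdot 2 - 120 = 246 - 120 = 126$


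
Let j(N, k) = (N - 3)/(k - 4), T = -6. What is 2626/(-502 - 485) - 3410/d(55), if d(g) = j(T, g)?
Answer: 19069504/987 ≈ 19321.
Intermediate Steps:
j(N, k) = (-3 + N)/(-4 + k)
d(g) = -9/(-4 + g) (d(g) = (-3 - 6)/(-4 + g) = -9/(-4 + g))
2626/(-502 - 485) - 3410/d(55) = 2626/(-502 - 485) - 3410/((-9/(-4 + 55))) = 2626/(-987) - 3410/((-9/51)) = 2626*(-1/987) - 3410/((-9*1/51)) = -2626/987 - 3410/(-3/17) = -2626/987 - 3410*(-17/3) = -2626/987 + 57970/3 = 19069504/987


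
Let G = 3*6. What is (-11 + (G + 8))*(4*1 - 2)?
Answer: 30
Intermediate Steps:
G = 18
(-11 + (G + 8))*(4*1 - 2) = (-11 + (18 + 8))*(4*1 - 2) = (-11 + 26)*(4 - 2) = 15*2 = 30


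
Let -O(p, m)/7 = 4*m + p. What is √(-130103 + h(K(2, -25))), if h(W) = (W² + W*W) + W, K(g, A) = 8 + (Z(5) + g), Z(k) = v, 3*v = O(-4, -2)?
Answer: I*√127177 ≈ 356.62*I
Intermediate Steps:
O(p, m) = -28*m - 7*p (O(p, m) = -7*(4*m + p) = -7*(p + 4*m) = -28*m - 7*p)
v = 28 (v = (-28*(-2) - 7*(-4))/3 = (56 + 28)/3 = (⅓)*84 = 28)
Z(k) = 28
K(g, A) = 36 + g (K(g, A) = 8 + (28 + g) = 36 + g)
h(W) = W + 2*W² (h(W) = (W² + W²) + W = 2*W² + W = W + 2*W²)
√(-130103 + h(K(2, -25))) = √(-130103 + (36 + 2)*(1 + 2*(36 + 2))) = √(-130103 + 38*(1 + 2*38)) = √(-130103 + 38*(1 + 76)) = √(-130103 + 38*77) = √(-130103 + 2926) = √(-127177) = I*√127177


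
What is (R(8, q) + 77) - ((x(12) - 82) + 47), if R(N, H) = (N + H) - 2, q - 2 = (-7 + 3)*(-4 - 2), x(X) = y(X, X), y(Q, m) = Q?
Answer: 132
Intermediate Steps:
x(X) = X
q = 26 (q = 2 + (-7 + 3)*(-4 - 2) = 2 - 4*(-6) = 2 + 24 = 26)
R(N, H) = -2 + H + N (R(N, H) = (H + N) - 2 = -2 + H + N)
(R(8, q) + 77) - ((x(12) - 82) + 47) = ((-2 + 26 + 8) + 77) - ((12 - 82) + 47) = (32 + 77) - (-70 + 47) = 109 - 1*(-23) = 109 + 23 = 132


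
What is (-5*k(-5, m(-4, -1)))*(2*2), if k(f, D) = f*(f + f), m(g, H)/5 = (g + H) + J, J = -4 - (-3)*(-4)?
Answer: -1000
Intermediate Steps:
J = -16 (J = -4 - 3*4 = -4 - 12 = -16)
m(g, H) = -80 + 5*H + 5*g (m(g, H) = 5*((g + H) - 16) = 5*((H + g) - 16) = 5*(-16 + H + g) = -80 + 5*H + 5*g)
k(f, D) = 2*f**2 (k(f, D) = f*(2*f) = 2*f**2)
(-5*k(-5, m(-4, -1)))*(2*2) = (-10*(-5)**2)*(2*2) = -10*25*4 = -5*50*4 = -250*4 = -1000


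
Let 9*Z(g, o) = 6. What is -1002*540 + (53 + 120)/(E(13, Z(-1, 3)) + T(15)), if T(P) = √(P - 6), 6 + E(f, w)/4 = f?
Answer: -16773307/31 ≈ -5.4107e+5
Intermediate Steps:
Z(g, o) = ⅔ (Z(g, o) = (⅑)*6 = ⅔)
E(f, w) = -24 + 4*f
T(P) = √(-6 + P)
-1002*540 + (53 + 120)/(E(13, Z(-1, 3)) + T(15)) = -1002*540 + (53 + 120)/((-24 + 4*13) + √(-6 + 15)) = -541080 + 173/((-24 + 52) + √9) = -541080 + 173/(28 + 3) = -541080 + 173/31 = -16773307/31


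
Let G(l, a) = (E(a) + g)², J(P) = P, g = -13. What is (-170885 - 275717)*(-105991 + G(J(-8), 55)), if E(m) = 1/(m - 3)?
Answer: 4915096157903/104 ≈ 4.7261e+10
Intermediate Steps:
E(m) = 1/(-3 + m)
G(l, a) = (-13 + 1/(-3 + a))² (G(l, a) = (1/(-3 + a) - 13)² = (-13 + 1/(-3 + a))²)
(-170885 - 275717)*(-105991 + G(J(-8), 55)) = (-170885 - 275717)*(-105991 + (-40 + 13*55)²/(-3 + 55)²) = -446602*(-105991 + (-40 + 715)²/52²) = -446602*(-105991 + 675²*(1/2704)) = -446602*(-105991 + 455625*(1/2704)) = -446602*(-105991 + 455625/2704) = -446602*(-286144039/2704) = 4915096157903/104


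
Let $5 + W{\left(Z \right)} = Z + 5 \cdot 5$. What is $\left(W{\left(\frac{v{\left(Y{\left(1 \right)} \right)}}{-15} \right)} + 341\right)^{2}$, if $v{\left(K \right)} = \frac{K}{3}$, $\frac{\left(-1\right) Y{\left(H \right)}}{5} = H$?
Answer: $\frac{10562500}{81} \approx 1.304 \cdot 10^{5}$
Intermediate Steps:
$Y{\left(H \right)} = - 5 H$
$v{\left(K \right)} = \frac{K}{3}$ ($v{\left(K \right)} = K \frac{1}{3} = \frac{K}{3}$)
$W{\left(Z \right)} = 20 + Z$ ($W{\left(Z \right)} = -5 + \left(Z + 5 \cdot 5\right) = -5 + \left(Z + 25\right) = -5 + \left(25 + Z\right) = 20 + Z$)
$\left(W{\left(\frac{v{\left(Y{\left(1 \right)} \right)}}{-15} \right)} + 341\right)^{2} = \left(\left(20 + \frac{\frac{1}{3} \left(\left(-5\right) 1\right)}{-15}\right) + 341\right)^{2} = \left(\left(20 + \frac{1}{3} \left(-5\right) \left(- \frac{1}{15}\right)\right) + 341\right)^{2} = \left(\left(20 - - \frac{1}{9}\right) + 341\right)^{2} = \left(\left(20 + \frac{1}{9}\right) + 341\right)^{2} = \left(\frac{181}{9} + 341\right)^{2} = \left(\frac{3250}{9}\right)^{2} = \frac{10562500}{81}$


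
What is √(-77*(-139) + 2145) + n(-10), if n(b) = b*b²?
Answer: -1000 + 4*√803 ≈ -886.65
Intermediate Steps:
n(b) = b³
√(-77*(-139) + 2145) + n(-10) = √(-77*(-139) + 2145) + (-10)³ = √(10703 + 2145) - 1000 = √12848 - 1000 = 4*√803 - 1000 = -1000 + 4*√803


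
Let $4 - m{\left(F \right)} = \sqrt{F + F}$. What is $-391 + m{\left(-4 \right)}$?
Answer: $-387 - 2 i \sqrt{2} \approx -387.0 - 2.8284 i$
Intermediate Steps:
$m{\left(F \right)} = 4 - \sqrt{2} \sqrt{F}$ ($m{\left(F \right)} = 4 - \sqrt{F + F} = 4 - \sqrt{2 F} = 4 - \sqrt{2} \sqrt{F}$)
$-391 + m{\left(-4 \right)} = -391 + \left(4 - \sqrt{2} \sqrt{-4}\right) = -391 + \left(4 - \sqrt{2} \cdot 2 i\right) = -391 + \left(4 - 2 i \sqrt{2}\right) = -387 - 2 i \sqrt{2}$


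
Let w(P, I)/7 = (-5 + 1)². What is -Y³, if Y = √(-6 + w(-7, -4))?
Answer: -106*√106 ≈ -1091.3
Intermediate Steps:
w(P, I) = 112 (w(P, I) = 7*(-5 + 1)² = 7*(-4)² = 7*16 = 112)
Y = √106 (Y = √(-6 + 112) = √106 ≈ 10.296)
-Y³ = -(√106)³ = -106*√106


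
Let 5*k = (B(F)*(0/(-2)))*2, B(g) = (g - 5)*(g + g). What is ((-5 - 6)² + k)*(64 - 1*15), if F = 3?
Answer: 5929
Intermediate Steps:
B(g) = 2*g*(-5 + g) (B(g) = (-5 + g)*(2*g) = 2*g*(-5 + g))
k = 0 (k = (((2*3*(-5 + 3))*(0/(-2)))*2)/5 = (((2*3*(-2))*(0*(-½)))*2)/5 = (-12*0*2)/5 = (0*2)/5 = (⅕)*0 = 0)
((-5 - 6)² + k)*(64 - 1*15) = ((-5 - 6)² + 0)*(64 - 1*15) = ((-11)² + 0)*(64 - 15) = (121 + 0)*49 = 121*49 = 5929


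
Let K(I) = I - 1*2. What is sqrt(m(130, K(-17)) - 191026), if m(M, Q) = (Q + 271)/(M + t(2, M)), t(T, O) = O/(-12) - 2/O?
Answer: I*sqrt(412490857144666)/46469 ≈ 437.06*I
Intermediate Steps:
t(T, O) = -2/O - O/12 (t(T, O) = O*(-1/12) - 2/O = -O/12 - 2/O = -2/O - O/12)
K(I) = -2 + I (K(I) = I - 2 = -2 + I)
m(M, Q) = (271 + Q)/(-2/M + 11*M/12) (m(M, Q) = (Q + 271)/(M + (-2/M - M/12)) = (271 + Q)/(-2/M + 11*M/12))
sqrt(m(130, K(-17)) - 191026) = sqrt(12*130*(271 + (-2 - 17))/(-24 + 11*130**2) - 191026) = sqrt(12*130*(271 - 19)/(-24 + 11*16900) - 191026) = sqrt(12*130*252/(-24 + 185900) - 191026) = sqrt(12*130*252/185876 - 191026) = sqrt(12*130*(1/185876)*252 - 191026) = sqrt(98280/46469 - 191026) = sqrt(-8876688914/46469) = I*sqrt(412490857144666)/46469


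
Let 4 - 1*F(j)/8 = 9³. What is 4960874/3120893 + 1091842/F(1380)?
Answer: -58254292857/312089300 ≈ -186.66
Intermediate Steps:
F(j) = -5800 (F(j) = 32 - 8*9³ = 32 - 8*729 = 32 - 5832 = -5800)
4960874/3120893 + 1091842/F(1380) = 4960874/3120893 + 1091842/(-5800) = 4960874*(1/3120893) + 1091842*(-1/5800) = 4960874/3120893 - 545921/2900 = -58254292857/312089300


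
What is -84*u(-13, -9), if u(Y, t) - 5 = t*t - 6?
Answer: -6720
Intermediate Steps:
u(Y, t) = -1 + t**2 (u(Y, t) = 5 + (t*t - 6) = 5 + (t**2 - 6) = 5 + (-6 + t**2) = -1 + t**2)
-84*u(-13, -9) = -84*(-1 + (-9)**2) = -84*(-1 + 81) = -84*80 = -6720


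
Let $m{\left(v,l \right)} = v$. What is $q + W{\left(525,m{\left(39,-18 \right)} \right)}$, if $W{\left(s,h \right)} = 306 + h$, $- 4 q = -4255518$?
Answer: $\frac{2128449}{2} \approx 1.0642 \cdot 10^{6}$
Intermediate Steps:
$q = \frac{2127759}{2}$ ($q = \left(- \frac{1}{4}\right) \left(-4255518\right) = \frac{2127759}{2} \approx 1.0639 \cdot 10^{6}$)
$q + W{\left(525,m{\left(39,-18 \right)} \right)} = \frac{2127759}{2} + \left(306 + 39\right) = \frac{2127759}{2} + 345 = \frac{2128449}{2}$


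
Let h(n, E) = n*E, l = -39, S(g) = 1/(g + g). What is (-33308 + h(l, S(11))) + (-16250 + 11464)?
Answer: -838107/22 ≈ -38096.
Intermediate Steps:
S(g) = 1/(2*g)
h(n, E) = E*n
(-33308 + h(l, S(11))) + (-16250 + 11464) = (-33308 + ((½)/11)*(-39)) + (-16250 + 11464) = (-33308 + ((½)*(1/11))*(-39)) - 4786 = (-33308 + (1/22)*(-39)) - 4786 = (-33308 - 39/22) - 4786 = -732815/22 - 4786 = -838107/22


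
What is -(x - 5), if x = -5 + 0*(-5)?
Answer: 10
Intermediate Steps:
x = -5 (x = -5 + 0 = -5)
-(x - 5) = -(-5 - 5) = -1*(-10) = 10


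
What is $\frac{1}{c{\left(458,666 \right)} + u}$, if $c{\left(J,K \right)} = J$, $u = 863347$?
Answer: $\frac{1}{863805} \approx 1.1577 \cdot 10^{-6}$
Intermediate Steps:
$\frac{1}{c{\left(458,666 \right)} + u} = \frac{1}{458 + 863347} = \frac{1}{863805}$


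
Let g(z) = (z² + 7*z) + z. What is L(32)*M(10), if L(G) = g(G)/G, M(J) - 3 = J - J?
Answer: 120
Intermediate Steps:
M(J) = 3 (M(J) = 3 + (J - J) = 3 + 0 = 3)
g(z) = z² + 8*z
L(G) = 8 + G (L(G) = (G*(8 + G))/G = 8 + G)
L(32)*M(10) = (8 + 32)*3 = 40*3 = 120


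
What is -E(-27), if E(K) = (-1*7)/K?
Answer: -7/27 ≈ -0.25926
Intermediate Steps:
E(K) = -7/K
-E(-27) = -(-7)/(-27) = -(-7)*(-1)/27 = -1*7/27 = -7/27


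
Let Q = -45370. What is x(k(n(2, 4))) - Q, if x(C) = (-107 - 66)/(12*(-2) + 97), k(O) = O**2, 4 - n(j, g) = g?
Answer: 3311837/73 ≈ 45368.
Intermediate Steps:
n(j, g) = 4 - g
x(C) = -173/73 (x(C) = -173/(-24 + 97) = -173/73)
x(k(n(2, 4))) - Q = -173/73 - 1*(-45370) = -173/73 + 45370 = 3311837/73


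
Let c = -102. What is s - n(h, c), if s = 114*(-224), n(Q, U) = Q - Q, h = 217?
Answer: -25536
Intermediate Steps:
n(Q, U) = 0
s = -25536
s - n(h, c) = -25536 - 1*0 = -25536 + 0 = -25536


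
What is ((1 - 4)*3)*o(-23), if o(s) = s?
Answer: 207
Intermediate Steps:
((1 - 4)*3)*o(-23) = ((1 - 4)*3)*(-23) = -3*3*(-23) = -9*(-23) = 207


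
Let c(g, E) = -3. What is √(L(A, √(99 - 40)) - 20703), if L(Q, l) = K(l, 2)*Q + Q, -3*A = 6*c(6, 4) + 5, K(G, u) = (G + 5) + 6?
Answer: √(-185859 + 39*√59)/3 ≈ 143.59*I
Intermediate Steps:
K(G, u) = 11 + G (K(G, u) = (5 + G) + 6 = 11 + G)
A = 13/3 (A = -(6*(-3) + 5)/3 = -(-18 + 5)/3 = -⅓*(-13) = 13/3 ≈ 4.3333)
L(Q, l) = Q + Q*(11 + l) (L(Q, l) = (11 + l)*Q + Q = Q*(11 + l) + Q = Q + Q*(11 + l))
√(L(A, √(99 - 40)) - 20703) = √(13*(12 + √(99 - 40))/3 - 20703) = √(13*(12 + √59)/3 - 20703) = √((52 + 13*√59/3) - 20703) = √(-20651 + 13*√59/3)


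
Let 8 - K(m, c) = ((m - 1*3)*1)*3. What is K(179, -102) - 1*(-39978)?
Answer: 39458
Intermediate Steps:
K(m, c) = 17 - 3*m (K(m, c) = 8 - (m - 1*3)*1*3 = 8 - (m - 3)*1*3 = 8 - (-3 + m)*1*3 = 8 - (-3 + m)*3 = 8 - (-9 + 3*m) = 8 + (9 - 3*m) = 17 - 3*m)
K(179, -102) - 1*(-39978) = (17 - 3*179) - 1*(-39978) = (17 - 537) + 39978 = -520 + 39978 = 39458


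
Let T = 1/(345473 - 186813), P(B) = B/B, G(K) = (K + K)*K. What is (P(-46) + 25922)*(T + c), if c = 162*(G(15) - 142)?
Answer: 205219412935203/158660 ≈ 1.2935e+9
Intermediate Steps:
G(K) = 2*K² (G(K) = (2*K)*K = 2*K²)
P(B) = 1
c = 49896 (c = 162*(2*15² - 142) = 162*(2*225 - 142) = 162*(450 - 142) = 162*308 = 49896)
T = 1/158660 ≈ 6.3028e-6
(P(-46) + 25922)*(T + c) = (1 + 25922)*(1/158660 + 49896) = 25923*(7916499361/158660) = 205219412935203/158660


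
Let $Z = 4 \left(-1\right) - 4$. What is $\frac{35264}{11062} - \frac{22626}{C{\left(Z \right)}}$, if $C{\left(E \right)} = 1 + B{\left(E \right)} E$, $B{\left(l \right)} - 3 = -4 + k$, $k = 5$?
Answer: $\frac{125690998}{171461} \approx 733.06$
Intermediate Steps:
$Z = -8$ ($Z = -4 - 4 = -8$)
$B{\left(l \right)} = 4$ ($B{\left(l \right)} = 3 + \left(-4 + 5\right) = 3 + 1 = 4$)
$C{\left(E \right)} = 1 + 4 E$
$\frac{35264}{11062} - \frac{22626}{C{\left(Z \right)}} = \frac{35264}{11062} - \frac{22626}{1 + 4 \left(-8\right)} = 35264 \cdot \frac{1}{11062} - \frac{22626}{1 - 32} = \frac{17632}{5531} - \frac{22626}{-31} = \frac{17632}{5531} - - \frac{22626}{31} = \frac{17632}{5531} + \frac{22626}{31} = \frac{125690998}{171461}$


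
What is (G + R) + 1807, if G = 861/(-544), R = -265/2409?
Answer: 2365847963/1310496 ≈ 1805.3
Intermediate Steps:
R = -265/2409 (R = -265*1/2409 = -265/2409 ≈ -0.11000)
G = -861/544 (G = 861*(-1/544) = -861/544 ≈ -1.5827)
(G + R) + 1807 = (-861/544 - 265/2409) + 1807 = -2218309/1310496 + 1807 = 2365847963/1310496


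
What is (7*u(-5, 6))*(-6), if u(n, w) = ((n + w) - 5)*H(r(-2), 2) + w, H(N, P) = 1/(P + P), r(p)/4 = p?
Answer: -210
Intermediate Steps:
r(p) = 4*p
H(N, P) = 1/(2*P)
u(n, w) = -5/4 + n/4 + 5*w/4 (u(n, w) = ((n + w) - 5)*((1/2)/2) + w = (-5 + n + w)*((1/2)*(1/2)) + w = (-5 + n + w)*(1/4) + w = (-5/4 + n/4 + w/4) + w = -5/4 + n/4 + 5*w/4)
(7*u(-5, 6))*(-6) = (7*(-5/4 + (1/4)*(-5) + (5/4)*6))*(-6) = (7*(-5/4 - 5/4 + 15/2))*(-6) = (7*5)*(-6) = 35*(-6) = -210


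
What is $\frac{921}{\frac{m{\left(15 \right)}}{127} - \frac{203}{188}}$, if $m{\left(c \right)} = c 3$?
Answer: $- \frac{21989796}{17321} \approx -1269.5$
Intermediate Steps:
$m{\left(c \right)} = 3 c$
$\frac{921}{\frac{m{\left(15 \right)}}{127} - \frac{203}{188}} = \frac{921}{\frac{3 \cdot 15}{127} - \frac{203}{188}} = \frac{921}{45 \cdot \frac{1}{127} - \frac{203}{188}} = \frac{921}{\frac{45}{127} - \frac{203}{188}} = \frac{921}{- \frac{17321}{23876}} = 921 \left(- \frac{23876}{17321}\right) = - \frac{21989796}{17321}$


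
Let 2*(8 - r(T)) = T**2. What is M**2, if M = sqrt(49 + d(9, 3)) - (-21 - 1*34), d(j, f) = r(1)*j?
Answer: (110 + sqrt(466))**2/4 ≈ 4328.8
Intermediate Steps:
r(T) = 8 - T**2/2
d(j, f) = 15*j/2 (d(j, f) = (8 - 1/2*1**2)*j = (8 - 1/2*1)*j = (8 - 1/2)*j = 15*j/2)
M = 55 + sqrt(466)/2 (M = sqrt(49 + (15/2)*9) - (-21 - 1*34) = sqrt(49 + 135/2) - (-21 - 34) = sqrt(233/2) - 1*(-55) = sqrt(466)/2 + 55 = 55 + sqrt(466)/2 ≈ 65.793)
M**2 = (55 + sqrt(466)/2)**2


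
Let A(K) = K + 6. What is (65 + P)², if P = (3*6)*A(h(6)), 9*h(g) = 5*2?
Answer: 37249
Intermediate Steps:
h(g) = 10/9 (h(g) = (5*2)/9 = (⅑)*10 = 10/9)
A(K) = 6 + K
P = 128 (P = (3*6)*(6 + 10/9) = 18*(64/9) = 128)
(65 + P)² = (65 + 128)² = 193² = 37249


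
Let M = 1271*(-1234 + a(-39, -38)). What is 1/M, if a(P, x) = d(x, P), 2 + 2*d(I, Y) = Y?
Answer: -2/3188939 ≈ -6.2717e-7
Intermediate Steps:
d(I, Y) = -1 + Y/2
a(P, x) = -1 + P/2
M = -3188939/2 (M = 1271*(-1234 + (-1 + (½)*(-39))) = 1271*(-1234 + (-1 - 39/2)) = 1271*(-1234 - 41/2) = 1271*(-2509/2) = -3188939/2 ≈ -1.5945e+6)
1/M = 1/(-3188939/2) = -2/3188939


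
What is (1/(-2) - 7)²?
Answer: 225/4 ≈ 56.250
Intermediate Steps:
(1/(-2) - 7)² = (-½ - 7)² = (-15/2)² = 225/4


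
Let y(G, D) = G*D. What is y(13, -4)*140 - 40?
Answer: -7320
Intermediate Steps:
y(G, D) = D*G
y(13, -4)*140 - 40 = -4*13*140 - 40 = -52*140 - 40 = -7280 - 40 = -7320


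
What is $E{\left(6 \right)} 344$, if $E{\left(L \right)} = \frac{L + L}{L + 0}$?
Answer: $688$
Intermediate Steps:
$E{\left(L \right)} = 2$ ($E{\left(L \right)} = \frac{2 L}{L} = 2$)
$E{\left(6 \right)} 344 = 2 \cdot 344 = 688$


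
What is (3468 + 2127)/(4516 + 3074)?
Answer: 373/506 ≈ 0.73715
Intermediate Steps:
(3468 + 2127)/(4516 + 3074) = 5595/7590 = 5595*(1/7590) = 373/506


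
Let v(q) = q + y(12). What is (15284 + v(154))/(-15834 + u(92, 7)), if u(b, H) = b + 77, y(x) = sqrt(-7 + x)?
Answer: -15438/15665 - sqrt(5)/15665 ≈ -0.98565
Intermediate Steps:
v(q) = q + sqrt(5) (v(q) = q + sqrt(-7 + 12) = q + sqrt(5))
u(b, H) = 77 + b
(15284 + v(154))/(-15834 + u(92, 7)) = (15284 + (154 + sqrt(5)))/(-15834 + (77 + 92)) = (15438 + sqrt(5))/(-15834 + 169) = (15438 + sqrt(5))/(-15665) = (15438 + sqrt(5))*(-1/15665) = -15438/15665 - sqrt(5)/15665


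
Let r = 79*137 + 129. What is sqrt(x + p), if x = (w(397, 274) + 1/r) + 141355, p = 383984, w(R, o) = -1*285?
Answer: sqrt(11500782818)/148 ≈ 724.61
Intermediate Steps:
w(R, o) = -285
r = 10952 (r = 10823 + 129 = 10952)
x = 1544998641/10952 (x = (-285 + 1/10952) + 141355 = -3121319/10952 + 141355 = 1544998641/10952 ≈ 1.4107e+5)
sqrt(x + p) = sqrt(1544998641/10952 + 383984) = sqrt(5750391409/10952) = sqrt(11500782818)/148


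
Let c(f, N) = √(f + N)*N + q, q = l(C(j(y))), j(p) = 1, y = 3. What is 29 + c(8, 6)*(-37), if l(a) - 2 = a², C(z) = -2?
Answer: -193 - 222*√14 ≈ -1023.6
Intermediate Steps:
l(a) = 2 + a²
q = 6 (q = 2 + (-2)² = 2 + 4 = 6)
c(f, N) = 6 + N*√(N + f) (c(f, N) = √(f + N)*N + 6 = √(N + f)*N + 6 = N*√(N + f) + 6 = 6 + N*√(N + f))
29 + c(8, 6)*(-37) = 29 + (6 + 6*√(6 + 8))*(-37) = 29 + (6 + 6*√14)*(-37) = 29 + (-222 - 222*√14) = -193 - 222*√14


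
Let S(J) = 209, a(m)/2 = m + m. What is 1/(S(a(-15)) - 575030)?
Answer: -1/574821 ≈ -1.7397e-6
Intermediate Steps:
a(m) = 4*m (a(m) = 2*(m + m) = 2*(2*m) = 4*m)
1/(S(a(-15)) - 575030) = 1/(209 - 575030) = 1/(-574821) = -1/574821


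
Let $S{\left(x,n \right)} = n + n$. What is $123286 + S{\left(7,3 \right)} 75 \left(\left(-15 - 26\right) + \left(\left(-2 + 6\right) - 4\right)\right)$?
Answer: $104836$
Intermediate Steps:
$S{\left(x,n \right)} = 2 n$
$123286 + S{\left(7,3 \right)} 75 \left(\left(-15 - 26\right) + \left(\left(-2 + 6\right) - 4\right)\right) = 123286 + 2 \cdot 3 \cdot 75 \left(\left(-15 - 26\right) + \left(\left(-2 + 6\right) - 4\right)\right) = 123286 + 6 \cdot 75 \left(-41 + \left(4 - 4\right)\right) = 123286 + 450 \left(-41 + \left(4 - 4\right)\right) = 123286 + 450 \left(-41 + 0\right) = 123286 + 450 \left(-41\right) = 123286 - 18450 = 104836$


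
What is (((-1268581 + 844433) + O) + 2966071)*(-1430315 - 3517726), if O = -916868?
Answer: -8040838767255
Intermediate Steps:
(((-1268581 + 844433) + O) + 2966071)*(-1430315 - 3517726) = (((-1268581 + 844433) - 916868) + 2966071)*(-1430315 - 3517726) = ((-424148 - 916868) + 2966071)*(-4948041) = (-1341016 + 2966071)*(-4948041) = 1625055*(-4948041) = -8040838767255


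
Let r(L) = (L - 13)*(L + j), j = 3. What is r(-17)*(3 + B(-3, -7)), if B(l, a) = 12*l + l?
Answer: -15120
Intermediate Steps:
r(L) = (-13 + L)*(3 + L) (r(L) = (L - 13)*(L + 3) = (-13 + L)*(3 + L))
B(l, a) = 13*l
r(-17)*(3 + B(-3, -7)) = (-39 + (-17)² - 10*(-17))*(3 + 13*(-3)) = (-39 + 289 + 170)*(3 - 39) = 420*(-36) = -15120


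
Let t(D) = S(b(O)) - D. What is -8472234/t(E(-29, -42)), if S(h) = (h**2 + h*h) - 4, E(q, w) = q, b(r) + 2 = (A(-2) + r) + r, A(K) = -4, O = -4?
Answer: -2824078/139 ≈ -20317.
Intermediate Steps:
b(r) = -6 + 2*r (b(r) = -2 + ((-4 + r) + r) = -2 + (-4 + 2*r) = -6 + 2*r)
S(h) = -4 + 2*h**2 (S(h) = (h**2 + h**2) - 4 = 2*h**2 - 4 = -4 + 2*h**2)
t(D) = 388 - D (t(D) = (-4 + 2*(-6 + 2*(-4))**2) - D = (-4 + 2*(-6 - 8)**2) - D = (-4 + 2*(-14)**2) - D = (-4 + 2*196) - D = (-4 + 392) - D = 388 - D)
-8472234/t(E(-29, -42)) = -8472234/(388 - 1*(-29)) = -8472234/(388 + 29) = -8472234/417 = -8472234*1/417 = -2824078/139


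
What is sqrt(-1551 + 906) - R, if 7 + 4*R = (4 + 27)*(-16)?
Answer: 503/4 + I*sqrt(645) ≈ 125.75 + 25.397*I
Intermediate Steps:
R = -503/4 (R = -7/4 + ((4 + 27)*(-16))/4 = -7/4 + (31*(-16))/4 = -7/4 + (1/4)*(-496) = -7/4 - 124 = -503/4 ≈ -125.75)
sqrt(-1551 + 906) - R = sqrt(-1551 + 906) - 1*(-503/4) = sqrt(-645) + 503/4 = I*sqrt(645) + 503/4 = 503/4 + I*sqrt(645)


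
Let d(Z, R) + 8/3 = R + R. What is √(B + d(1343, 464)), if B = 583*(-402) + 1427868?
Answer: √10749846/3 ≈ 1092.9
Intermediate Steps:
B = 1193502 (B = -234366 + 1427868 = 1193502)
d(Z, R) = -8/3 + 2*R (d(Z, R) = -8/3 + (R + R) = -8/3 + 2*R)
√(B + d(1343, 464)) = √(1193502 + (-8/3 + 2*464)) = √(1193502 + (-8/3 + 928)) = √(1193502 + 2776/3) = √(3583282/3) = √10749846/3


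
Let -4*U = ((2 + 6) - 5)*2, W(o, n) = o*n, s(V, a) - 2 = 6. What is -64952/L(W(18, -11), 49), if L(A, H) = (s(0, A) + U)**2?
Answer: -259808/169 ≈ -1537.3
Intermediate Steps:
s(V, a) = 8 (s(V, a) = 2 + 6 = 8)
W(o, n) = n*o
U = -3/2 (U = -((2 + 6) - 5)*2/4 = -(8 - 5)*2/4 = -3*2/4 = -1/4*6 = -3/2 ≈ -1.5000)
L(A, H) = 169/4 (L(A, H) = (8 - 3/2)**2 = (13/2)**2 = 169/4)
-64952/L(W(18, -11), 49) = -64952/169/4 = -64952*4/169 = -259808/169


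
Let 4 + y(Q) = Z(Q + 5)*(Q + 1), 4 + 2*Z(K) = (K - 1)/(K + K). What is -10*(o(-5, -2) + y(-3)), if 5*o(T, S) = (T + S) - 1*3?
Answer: 45/2 ≈ 22.500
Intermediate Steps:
o(T, S) = -⅗ + S/5 + T/5 (o(T, S) = ((T + S) - 1*3)/5 = ((S + T) - 3)/5 = (-3 + S + T)/5 = -⅗ + S/5 + T/5)
Z(K) = -2 + (-1 + K)/(4*K) (Z(K) = -2 + ((K - 1)/(K + K))/2 = -2 + ((-1 + K)/((2*K)))/2 = -2 + ((-1 + K)*(1/(2*K)))/2 = -2 + ((-1 + K)/(2*K))/2 = -2 + (-1 + K)/(4*K))
y(Q) = -4 + (1 + Q)*(-36 - 7*Q)/(4*(5 + Q)) (y(Q) = -4 + ((-1 - 7*(Q + 5))/(4*(Q + 5)))*(Q + 1) = -4 + ((-1 - 7*(5 + Q))/(4*(5 + Q)))*(1 + Q) = -4 + ((-1 + (-35 - 7*Q))/(4*(5 + Q)))*(1 + Q) = -4 + ((-36 - 7*Q)/(4*(5 + Q)))*(1 + Q) = -4 + (1 + Q)*(-36 - 7*Q)/(4*(5 + Q)))
-10*(o(-5, -2) + y(-3)) = -10*((-⅗ + (⅕)*(-2) + (⅕)*(-5)) + (-116 - 59*(-3) - 7*(-3)²)/(4*(5 - 3))) = -10*((-⅗ - ⅖ - 1) + (¼)*(-116 + 177 - 7*9)/2) = -10*(-2 + (¼)*(½)*(-116 + 177 - 63)) = -10*(-2 + (¼)*(½)*(-2)) = -10*(-2 - ¼) = -10*(-9/4) = 45/2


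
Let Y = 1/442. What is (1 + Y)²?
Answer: 196249/195364 ≈ 1.0045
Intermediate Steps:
Y = 1/442 ≈ 0.0022624
(1 + Y)² = (1 + 1/442)² = (443/442)² = 196249/195364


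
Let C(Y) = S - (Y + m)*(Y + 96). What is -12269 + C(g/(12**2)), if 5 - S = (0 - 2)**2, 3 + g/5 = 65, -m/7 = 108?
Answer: 319978247/5184 ≈ 61724.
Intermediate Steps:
m = -756 (m = -7*108 = -756)
g = 310 (g = -15 + 5*65 = -15 + 325 = 310)
S = 1 (S = 5 - (0 - 2)**2 = 5 - 1*(-2)**2 = 5 - 1*4 = 5 - 4 = 1)
C(Y) = 1 - (-756 + Y)*(96 + Y) (C(Y) = 1 - (Y - 756)*(Y + 96) = 1 - (-756 + Y)*(96 + Y))
-12269 + C(g/(12**2)) = -12269 + (72577 - (310/(12**2))**2 + 660*(310/(12**2))) = -12269 + (72577 - (310/144)**2 + 660*(310/144)) = -12269 + (72577 - (310*(1/144))**2 + 660*(310*(1/144))) = -12269 + (72577 - (155/72)**2 + 660*(155/72)) = -12269 + (72577 - 1*24025/5184 + 8525/6) = -12269 + (72577 - 24025/5184 + 8525/6) = -12269 + 383580743/5184 = 319978247/5184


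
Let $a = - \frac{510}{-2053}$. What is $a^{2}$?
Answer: $\frac{260100}{4214809} \approx 0.061711$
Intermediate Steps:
$a = \frac{510}{2053}$ ($a = \left(-510\right) \left(- \frac{1}{2053}\right) = \frac{510}{2053} \approx 0.24842$)
$a^{2} = \left(\frac{510}{2053}\right)^{2} = \frac{260100}{4214809}$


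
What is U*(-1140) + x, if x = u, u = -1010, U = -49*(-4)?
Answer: -224450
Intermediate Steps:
U = 196
x = -1010
U*(-1140) + x = 196*(-1140) - 1010 = -223440 - 1010 = -224450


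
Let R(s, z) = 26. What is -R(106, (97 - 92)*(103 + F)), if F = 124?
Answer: -26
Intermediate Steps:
-R(106, (97 - 92)*(103 + F)) = -1*26 = -26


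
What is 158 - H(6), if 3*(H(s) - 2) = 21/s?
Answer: 929/6 ≈ 154.83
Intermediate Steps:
H(s) = 2 + 7/s (H(s) = 2 + (21/s)/3 = 2 + 7/s)
158 - H(6) = 158 - (2 + 7/6) = 158 - 1*19/6 = 158 - 19/6 = 929/6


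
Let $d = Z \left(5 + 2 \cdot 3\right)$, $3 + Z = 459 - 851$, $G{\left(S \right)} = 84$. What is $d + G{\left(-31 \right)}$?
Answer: $-4261$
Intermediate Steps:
$Z = -395$ ($Z = -3 + \left(459 - 851\right) = -3 - 392 = -395$)
$d = -4345$ ($d = - 395 \left(5 + 2 \cdot 3\right) = - 395 \left(5 + 6\right) = \left(-395\right) 11 = -4345$)
$d + G{\left(-31 \right)} = -4345 + 84 = -4261$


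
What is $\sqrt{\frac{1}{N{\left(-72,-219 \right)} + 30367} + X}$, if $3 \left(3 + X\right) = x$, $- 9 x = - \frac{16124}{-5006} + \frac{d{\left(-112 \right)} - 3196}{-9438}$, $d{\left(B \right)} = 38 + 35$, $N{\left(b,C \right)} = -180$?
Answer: $\frac{i \sqrt{118449533234783037447030}}{194486449014} \approx 1.7696 i$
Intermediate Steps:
$d{\left(B \right)} = 73$
$x = - \frac{27968675}{70869942}$ ($x = - \frac{- \frac{16124}{-5006} + \frac{73 - 3196}{-9438}}{9} = - \frac{\left(-16124\right) \left(- \frac{1}{5006}\right) + \left(73 - 3196\right) \left(- \frac{1}{9438}\right)}{9} = - \frac{\frac{8062}{2503} - - \frac{1041}{3146}}{9} = - \frac{\frac{8062}{2503} + \frac{1041}{3146}}{9} = \left(- \frac{1}{9}\right) \frac{27968675}{7874438} = - \frac{27968675}{70869942} \approx -0.39465$)
$X = - \frac{665798153}{212609826}$ ($X = -3 + \frac{1}{3} \left(- \frac{27968675}{70869942}\right) = -3 - \frac{27968675}{212609826} = - \frac{665798153}{212609826} \approx -3.1315$)
$\sqrt{\frac{1}{N{\left(-72,-219 \right)} + 30367} + X} = \sqrt{\frac{1}{-180 + 30367} - \frac{665798153}{212609826}} = \sqrt{\frac{1}{30187} - \frac{665798153}{212609826}} = \sqrt{- \frac{20098236234785}{6418052817462}} = \frac{i \sqrt{118449533234783037447030}}{194486449014}$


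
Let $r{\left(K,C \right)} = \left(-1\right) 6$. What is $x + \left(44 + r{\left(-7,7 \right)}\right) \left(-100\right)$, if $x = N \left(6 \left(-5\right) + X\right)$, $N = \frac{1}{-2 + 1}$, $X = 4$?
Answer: $-3774$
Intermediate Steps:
$N = -1$ ($N = \frac{1}{-1} = -1$)
$r{\left(K,C \right)} = -6$
$x = 26$ ($x = - (6 \left(-5\right) + 4) = - (-30 + 4) = \left(-1\right) \left(-26\right) = 26$)
$x + \left(44 + r{\left(-7,7 \right)}\right) \left(-100\right) = 26 + \left(44 - 6\right) \left(-100\right) = 26 + 38 \left(-100\right) = 26 - 3800 = -3774$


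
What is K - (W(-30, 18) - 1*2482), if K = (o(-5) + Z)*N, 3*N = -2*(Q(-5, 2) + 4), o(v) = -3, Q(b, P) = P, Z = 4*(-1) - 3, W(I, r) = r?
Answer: 2504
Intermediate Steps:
Z = -7 (Z = -4 - 3 = -7)
N = -4 (N = (-2*(2 + 4))/3 = (-2*6)/3 = (1/3)*(-12) = -4)
K = 40 (K = (-3 - 7)*(-4) = -10*(-4) = 40)
K - (W(-30, 18) - 1*2482) = 40 - (18 - 1*2482) = 40 - (18 - 2482) = 40 - 1*(-2464) = 40 + 2464 = 2504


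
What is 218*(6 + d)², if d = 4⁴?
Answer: 14964392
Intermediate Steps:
d = 256
218*(6 + d)² = 218*(6 + 256)² = 218*262² = 218*68644 = 14964392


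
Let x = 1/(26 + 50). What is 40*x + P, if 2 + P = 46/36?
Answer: -67/342 ≈ -0.19591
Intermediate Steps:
x = 1/76 ≈ 0.013158
P = -13/18 (P = -2 + 46/36 = -2 + 46*(1/36) = -2 + 23/18 = -13/18 ≈ -0.72222)
40*x + P = 40*(1/76) - 13/18 = 10/19 - 13/18 = -67/342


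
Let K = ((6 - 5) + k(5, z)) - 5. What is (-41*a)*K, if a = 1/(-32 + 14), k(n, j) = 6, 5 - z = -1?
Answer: 41/9 ≈ 4.5556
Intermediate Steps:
z = 6 (z = 5 - 1*(-1) = 5 + 1 = 6)
a = -1/18 (a = 1/(-18) = -1/18 ≈ -0.055556)
K = 2 (K = ((6 - 5) + 6) - 5 = (1 + 6) - 5 = 7 - 5 = 2)
(-41*a)*K = -41*(-1/18)*2 = (41/18)*2 = 41/9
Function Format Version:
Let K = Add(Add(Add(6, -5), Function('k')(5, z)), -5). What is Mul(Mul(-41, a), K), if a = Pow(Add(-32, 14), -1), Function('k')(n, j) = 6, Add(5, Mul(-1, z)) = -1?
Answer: Rational(41, 9) ≈ 4.5556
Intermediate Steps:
z = 6 (z = Add(5, Mul(-1, -1)) = Add(5, 1) = 6)
a = Rational(-1, 18) (a = Pow(-18, -1) = Rational(-1, 18) ≈ -0.055556)
K = 2 (K = Add(Add(Add(6, -5), 6), -5) = Add(Add(1, 6), -5) = Add(7, -5) = 2)
Mul(Mul(-41, a), K) = Mul(Mul(-41, Rational(-1, 18)), 2) = Mul(Rational(41, 18), 2) = Rational(41, 9)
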